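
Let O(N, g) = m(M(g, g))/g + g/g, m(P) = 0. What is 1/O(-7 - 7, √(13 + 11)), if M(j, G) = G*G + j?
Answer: 1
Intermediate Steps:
M(j, G) = j + G² (M(j, G) = G² + j = j + G²)
O(N, g) = 1 (O(N, g) = 0/g + g/g = 0 + 1 = 1)
1/O(-7 - 7, √(13 + 11)) = 1/1 = 1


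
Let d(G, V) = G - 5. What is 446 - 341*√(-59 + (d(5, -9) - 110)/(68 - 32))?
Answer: 446 - 341*I*√2234/6 ≈ 446.0 - 2686.2*I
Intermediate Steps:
d(G, V) = -5 + G
446 - 341*√(-59 + (d(5, -9) - 110)/(68 - 32)) = 446 - 341*√(-59 + ((-5 + 5) - 110)/(68 - 32)) = 446 - 341*√(-59 + (0 - 110)/36) = 446 - 341*√(-59 - 110*1/36) = 446 - 341*√(-59 - 55/18) = 446 - 341*I*√2234/6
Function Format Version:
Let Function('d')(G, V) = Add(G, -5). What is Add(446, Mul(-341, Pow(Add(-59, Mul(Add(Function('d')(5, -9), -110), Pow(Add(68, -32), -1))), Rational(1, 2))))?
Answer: Add(446, Mul(Rational(-341, 6), I, Pow(2234, Rational(1, 2)))) ≈ Add(446.00, Mul(-2686.2, I))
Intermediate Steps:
Function('d')(G, V) = Add(-5, G)
Add(446, Mul(-341, Pow(Add(-59, Mul(Add(Function('d')(5, -9), -110), Pow(Add(68, -32), -1))), Rational(1, 2)))) = Add(446, Mul(-341, Pow(Add(-59, Mul(Add(Add(-5, 5), -110), Pow(Add(68, -32), -1))), Rational(1, 2)))) = Add(446, Mul(-341, Pow(Add(-59, Mul(Add(0, -110), Pow(36, -1))), Rational(1, 2)))) = Add(446, Mul(-341, Pow(Add(-59, Mul(-110, Rational(1, 36))), Rational(1, 2)))) = Add(446, Mul(-341, Pow(Add(-59, Rational(-55, 18)), Rational(1, 2)))) = Add(446, Mul(-341, Pow(Rational(-1117, 18), Rational(1, 2)))) = Add(446, Mul(-341, Mul(Rational(1, 6), I, Pow(2234, Rational(1, 2))))) = Add(446, Mul(Rational(-341, 6), I, Pow(2234, Rational(1, 2))))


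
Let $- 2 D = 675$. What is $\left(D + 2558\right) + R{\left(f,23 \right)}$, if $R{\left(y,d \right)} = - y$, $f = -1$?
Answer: $\frac{4443}{2} \approx 2221.5$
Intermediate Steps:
$D = - \frac{675}{2}$ ($D = \left(- \frac{1}{2}\right) 675 = - \frac{675}{2} \approx -337.5$)
$\left(D + 2558\right) + R{\left(f,23 \right)} = \left(- \frac{675}{2} + 2558\right) - -1 = \frac{4441}{2} + 1 = \frac{4443}{2}$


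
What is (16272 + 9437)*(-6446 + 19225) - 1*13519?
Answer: 328521792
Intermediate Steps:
(16272 + 9437)*(-6446 + 19225) - 1*13519 = 25709*12779 - 13519 = 328535311 - 13519 = 328521792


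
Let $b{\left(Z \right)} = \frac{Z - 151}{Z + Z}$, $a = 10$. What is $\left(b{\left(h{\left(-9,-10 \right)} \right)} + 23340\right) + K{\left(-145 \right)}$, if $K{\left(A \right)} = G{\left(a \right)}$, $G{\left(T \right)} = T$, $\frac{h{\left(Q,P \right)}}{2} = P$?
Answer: $\frac{934171}{40} \approx 23354.0$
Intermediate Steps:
$h{\left(Q,P \right)} = 2 P$
$b{\left(Z \right)} = \frac{-151 + Z}{2 Z}$
$K{\left(A \right)} = 10$
$\left(b{\left(h{\left(-9,-10 \right)} \right)} + 23340\right) + K{\left(-145 \right)} = \left(\frac{-151 + 2 \left(-10\right)}{2 \cdot 2 \left(-10\right)} + 23340\right) + 10 = \left(\frac{-151 - 20}{2 \left(-20\right)} + 23340\right) + 10 = \left(\frac{1}{2} \left(- \frac{1}{20}\right) \left(-171\right) + 23340\right) + 10 = \left(\frac{171}{40} + 23340\right) + 10 = \frac{933771}{40} + 10 = \frac{934171}{40}$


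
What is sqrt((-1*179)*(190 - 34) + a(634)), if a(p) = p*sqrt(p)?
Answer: sqrt(-27924 + 634*sqrt(634)) ≈ 109.36*I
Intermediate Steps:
a(p) = p**(3/2)
sqrt((-1*179)*(190 - 34) + a(634)) = sqrt((-1*179)*(190 - 34) + 634**(3/2)) = sqrt(-179*156 + 634*sqrt(634)) = sqrt(-27924 + 634*sqrt(634))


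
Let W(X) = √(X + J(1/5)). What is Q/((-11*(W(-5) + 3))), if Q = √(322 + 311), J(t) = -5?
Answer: -3*√633/209 + I*√6330/209 ≈ -0.36114 + 0.38068*I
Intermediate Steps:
W(X) = √(-5 + X) (W(X) = √(X - 5) = √(-5 + X))
Q = √633 ≈ 25.159
Q/((-11*(W(-5) + 3))) = √633/((-11*(√(-5 - 5) + 3))) = √633/((-11*(√(-10) + 3))) = √633/((-11*(I*√10 + 3))) = √633/((-11*(3 + I*√10))) = √633/(-33 - 11*I*√10)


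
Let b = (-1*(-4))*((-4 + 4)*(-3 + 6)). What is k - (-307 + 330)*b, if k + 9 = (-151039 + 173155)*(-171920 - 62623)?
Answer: -5187152997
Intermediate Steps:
k = -5187152997 (k = -9 + (-151039 + 173155)*(-171920 - 62623) = -9 + 22116*(-234543) = -9 - 5187152988 = -5187152997)
b = 0 (b = 4*(0*3) = 4*0 = 0)
k - (-307 + 330)*b = -5187152997 - (-307 + 330)*0 = -5187152997 - 23*0 = -5187152997 - 1*0 = -5187152997 + 0 = -5187152997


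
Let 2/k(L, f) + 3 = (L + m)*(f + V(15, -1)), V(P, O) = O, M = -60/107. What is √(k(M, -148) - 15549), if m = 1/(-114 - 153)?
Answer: 3*I*√144948033791011/289652 ≈ 124.7*I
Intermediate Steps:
M = -60/107 (M = -60*1/107 = -60/107 ≈ -0.56075)
m = -1/267 (m = 1/(-267) = -1/267 ≈ -0.0037453)
k(L, f) = 2/(-3 + (-1 + f)*(-1/267 + L)) (k(L, f) = 2/(-3 + (L - 1/267)*(f - 1)) = 2/(-3 + (-1/267 + L)*(-1 + f)) = 2/(-3 + (-1 + f)*(-1/267 + L)))
√(k(M, -148) - 15549) = √(534/(-800 - 1*(-148) - 267*(-60/107) + 267*(-60/107)*(-148)) - 15549) = √(534/(-800 + 148 + 16020/107 + 2370960/107) - 15549) = √(534/(2317216/107) - 15549) = √(534*(107/2317216) - 15549) = √(28569/1158608 - 15549) = √(-18015167223/1158608) = 3*I*√144948033791011/289652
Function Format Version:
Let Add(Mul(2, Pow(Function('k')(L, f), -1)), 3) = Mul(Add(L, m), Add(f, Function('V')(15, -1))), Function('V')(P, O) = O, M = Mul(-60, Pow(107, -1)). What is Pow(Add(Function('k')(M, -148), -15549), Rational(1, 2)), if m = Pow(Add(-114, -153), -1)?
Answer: Mul(Rational(3, 289652), I, Pow(144948033791011, Rational(1, 2))) ≈ Mul(124.70, I)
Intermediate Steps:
M = Rational(-60, 107) (M = Mul(-60, Rational(1, 107)) = Rational(-60, 107) ≈ -0.56075)
m = Rational(-1, 267) (m = Pow(-267, -1) = Rational(-1, 267) ≈ -0.0037453)
Function('k')(L, f) = Mul(2, Pow(Add(-3, Mul(Add(-1, f), Add(Rational(-1, 267), L))), -1)) (Function('k')(L, f) = Mul(2, Pow(Add(-3, Mul(Add(L, Rational(-1, 267)), Add(f, -1))), -1)) = Mul(2, Pow(Add(-3, Mul(Add(Rational(-1, 267), L), Add(-1, f))), -1)) = Mul(2, Pow(Add(-3, Mul(Add(-1, f), Add(Rational(-1, 267), L))), -1)))
Pow(Add(Function('k')(M, -148), -15549), Rational(1, 2)) = Pow(Add(Mul(534, Pow(Add(-800, Mul(-1, -148), Mul(-267, Rational(-60, 107)), Mul(267, Rational(-60, 107), -148)), -1)), -15549), Rational(1, 2)) = Pow(Add(Mul(534, Pow(Add(-800, 148, Rational(16020, 107), Rational(2370960, 107)), -1)), -15549), Rational(1, 2)) = Pow(Add(Mul(534, Pow(Rational(2317216, 107), -1)), -15549), Rational(1, 2)) = Pow(Add(Mul(534, Rational(107, 2317216)), -15549), Rational(1, 2)) = Pow(Add(Rational(28569, 1158608), -15549), Rational(1, 2)) = Pow(Rational(-18015167223, 1158608), Rational(1, 2)) = Mul(Rational(3, 289652), I, Pow(144948033791011, Rational(1, 2)))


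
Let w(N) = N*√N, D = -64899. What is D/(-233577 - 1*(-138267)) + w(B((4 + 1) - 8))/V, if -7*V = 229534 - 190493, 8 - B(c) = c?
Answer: 7211/10590 - 77*√11/39041 ≈ 0.67438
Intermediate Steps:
B(c) = 8 - c
V = -39041/7 (V = -(229534 - 190493)/7 = -⅐*39041 = -39041/7 ≈ -5577.3)
w(N) = N^(3/2)
D/(-233577 - 1*(-138267)) + w(B((4 + 1) - 8))/V = -64899/(-233577 - 1*(-138267)) + (8 - ((4 + 1) - 8))^(3/2)/(-39041/7) = -64899/(-233577 + 138267) + (8 - (5 - 8))^(3/2)*(-7/39041) = -64899/(-95310) + (8 - 1*(-3))^(3/2)*(-7/39041) = -64899*(-1/95310) + (8 + 3)^(3/2)*(-7/39041) = 7211/10590 + 11^(3/2)*(-7/39041) = 7211/10590 + (11*√11)*(-7/39041) = 7211/10590 - 77*√11/39041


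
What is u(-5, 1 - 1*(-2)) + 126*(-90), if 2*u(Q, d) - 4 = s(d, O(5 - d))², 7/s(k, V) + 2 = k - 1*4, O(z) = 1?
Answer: -204035/18 ≈ -11335.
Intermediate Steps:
s(k, V) = 7/(-6 + k) (s(k, V) = 7/(-2 + (k - 1*4)) = 7/(-2 + (k - 4)) = 7/(-2 + (-4 + k)) = 7/(-6 + k))
u(Q, d) = 2 + 49/(2*(-6 + d)²) (u(Q, d) = 2 + (7/(-6 + d))²/2 = 2 + (49/(-6 + d)²)/2 = 2 + 49/(2*(-6 + d)²))
u(-5, 1 - 1*(-2)) + 126*(-90) = (2 + 49/(2*(-6 + (1 - 1*(-2)))²)) + 126*(-90) = (2 + 49/(2*(-6 + (1 + 2))²)) - 11340 = (2 + 49/(2*(-6 + 3)²)) - 11340 = (2 + (49/2)/(-3)²) - 11340 = (2 + (49/2)*(⅑)) - 11340 = (2 + 49/18) - 11340 = 85/18 - 11340 = -204035/18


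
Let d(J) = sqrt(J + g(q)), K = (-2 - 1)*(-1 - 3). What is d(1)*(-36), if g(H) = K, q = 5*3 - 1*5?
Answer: -36*sqrt(13) ≈ -129.80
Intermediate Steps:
q = 10 (q = 15 - 5 = 10)
K = 12 (K = -3*(-4) = 12)
g(H) = 12
d(J) = sqrt(12 + J) (d(J) = sqrt(J + 12) = sqrt(12 + J))
d(1)*(-36) = sqrt(12 + 1)*(-36) = sqrt(13)*(-36) = -36*sqrt(13)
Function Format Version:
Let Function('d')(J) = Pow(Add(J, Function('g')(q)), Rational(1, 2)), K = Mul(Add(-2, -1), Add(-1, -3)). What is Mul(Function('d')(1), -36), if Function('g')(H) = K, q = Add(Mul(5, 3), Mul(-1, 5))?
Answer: Mul(-36, Pow(13, Rational(1, 2))) ≈ -129.80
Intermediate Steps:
q = 10 (q = Add(15, -5) = 10)
K = 12 (K = Mul(-3, -4) = 12)
Function('g')(H) = 12
Function('d')(J) = Pow(Add(12, J), Rational(1, 2)) (Function('d')(J) = Pow(Add(J, 12), Rational(1, 2)) = Pow(Add(12, J), Rational(1, 2)))
Mul(Function('d')(1), -36) = Mul(Pow(Add(12, 1), Rational(1, 2)), -36) = Mul(Pow(13, Rational(1, 2)), -36) = Mul(-36, Pow(13, Rational(1, 2)))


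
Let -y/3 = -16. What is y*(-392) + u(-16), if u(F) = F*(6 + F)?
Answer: -18656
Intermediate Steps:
y = 48 (y = -3*(-16) = 48)
y*(-392) + u(-16) = 48*(-392) - 16*(6 - 16) = -18816 - 16*(-10) = -18816 + 160 = -18656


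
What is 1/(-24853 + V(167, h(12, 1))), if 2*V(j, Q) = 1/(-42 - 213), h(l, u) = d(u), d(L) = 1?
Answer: -510/12675031 ≈ -4.0237e-5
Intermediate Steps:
h(l, u) = 1
V(j, Q) = -1/510 (V(j, Q) = 1/(2*(-42 - 213)) = (1/2)/(-255) = (1/2)*(-1/255) = -1/510)
1/(-24853 + V(167, h(12, 1))) = 1/(-24853 - 1/510) = 1/(-12675031/510) = -510/12675031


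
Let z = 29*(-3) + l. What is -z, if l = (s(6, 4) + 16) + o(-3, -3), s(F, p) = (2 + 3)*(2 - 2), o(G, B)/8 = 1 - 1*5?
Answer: 103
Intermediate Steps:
o(G, B) = -32 (o(G, B) = 8*(1 - 1*5) = 8*(1 - 5) = 8*(-4) = -32)
s(F, p) = 0 (s(F, p) = 5*0 = 0)
l = -16 (l = (0 + 16) - 32 = 16 - 32 = -16)
z = -103 (z = 29*(-3) - 16 = -87 - 16 = -103)
-z = -1*(-103) = 103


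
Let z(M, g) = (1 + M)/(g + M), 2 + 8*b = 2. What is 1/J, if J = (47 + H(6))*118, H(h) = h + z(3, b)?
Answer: 3/19234 ≈ 0.00015597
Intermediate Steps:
b = 0 (b = -1/4 + (1/8)*2 = -1/4 + 1/4 = 0)
z(M, g) = (1 + M)/(M + g)
H(h) = 4/3 + h (H(h) = h + (1 + 3)/(3 + 0) = h + 4/3 = 4/3 + h)
J = 19234/3 (J = (47 + (4/3 + 6))*118 = (47 + 22/3)*118 = (163/3)*118 = 19234/3 ≈ 6411.3)
1/J = 1/(19234/3) = 3/19234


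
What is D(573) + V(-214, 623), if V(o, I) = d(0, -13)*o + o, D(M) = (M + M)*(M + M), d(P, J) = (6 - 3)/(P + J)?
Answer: 17070968/13 ≈ 1.3132e+6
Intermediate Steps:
d(P, J) = 3/(J + P)
D(M) = 4*M² (D(M) = (2*M)*(2*M) = 4*M²)
V(o, I) = 10*o/13 (V(o, I) = (3/(-13 + 0))*o + o = (3/(-13))*o + o = (3*(-1/13))*o + o = -3*o/13 + o = 10*o/13)
D(573) + V(-214, 623) = 4*573² + (10/13)*(-214) = 4*328329 - 2140/13 = 1313316 - 2140/13 = 17070968/13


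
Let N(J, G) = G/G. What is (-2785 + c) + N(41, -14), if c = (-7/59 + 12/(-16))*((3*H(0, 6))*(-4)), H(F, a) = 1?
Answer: -163641/59 ≈ -2773.6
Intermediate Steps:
N(J, G) = 1
c = 615/59 (c = (-7/59 + 12/(-16))*((3*1)*(-4)) = (-7*1/59 + 12*(-1/16))*(3*(-4)) = (-7/59 - 3/4)*(-12) = -205/236*(-12) = 615/59 ≈ 10.424)
(-2785 + c) + N(41, -14) = (-2785 + 615/59) + 1 = -163700/59 + 1 = -163641/59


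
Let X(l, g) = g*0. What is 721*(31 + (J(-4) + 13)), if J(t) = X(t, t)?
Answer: 31724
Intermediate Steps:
X(l, g) = 0
J(t) = 0
721*(31 + (J(-4) + 13)) = 721*(31 + (0 + 13)) = 721*(31 + 13) = 721*44 = 31724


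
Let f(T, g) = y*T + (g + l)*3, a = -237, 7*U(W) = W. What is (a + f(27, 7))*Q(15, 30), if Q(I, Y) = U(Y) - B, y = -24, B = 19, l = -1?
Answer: 89301/7 ≈ 12757.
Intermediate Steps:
U(W) = W/7
Q(I, Y) = -19 + Y/7 (Q(I, Y) = Y/7 - 1*19 = Y/7 - 19 = -19 + Y/7)
f(T, g) = -3 - 24*T + 3*g (f(T, g) = -24*T + (g - 1)*3 = -24*T + (-1 + g)*3 = -24*T + (-3 + 3*g) = -3 - 24*T + 3*g)
(a + f(27, 7))*Q(15, 30) = (-237 + (-3 - 24*27 + 3*7))*(-19 + (1/7)*30) = (-237 + (-3 - 648 + 21))*(-19 + 30/7) = (-237 - 630)*(-103/7) = -867*(-103/7) = 89301/7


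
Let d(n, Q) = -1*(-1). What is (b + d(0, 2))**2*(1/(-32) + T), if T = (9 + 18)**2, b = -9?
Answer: 46654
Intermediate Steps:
d(n, Q) = 1
T = 729 (T = 27**2 = 729)
(b + d(0, 2))**2*(1/(-32) + T) = (-9 + 1)**2*(1/(-32) + 729) = (-8)**2*(-1/32 + 729) = 64*(23327/32) = 46654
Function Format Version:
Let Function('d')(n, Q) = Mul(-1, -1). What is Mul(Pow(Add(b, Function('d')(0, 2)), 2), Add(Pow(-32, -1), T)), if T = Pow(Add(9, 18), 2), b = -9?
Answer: 46654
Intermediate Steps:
Function('d')(n, Q) = 1
T = 729 (T = Pow(27, 2) = 729)
Mul(Pow(Add(b, Function('d')(0, 2)), 2), Add(Pow(-32, -1), T)) = Mul(Pow(Add(-9, 1), 2), Add(Pow(-32, -1), 729)) = Mul(Pow(-8, 2), Add(Rational(-1, 32), 729)) = Mul(64, Rational(23327, 32)) = 46654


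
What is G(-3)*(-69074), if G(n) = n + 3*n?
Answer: 828888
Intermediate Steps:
G(n) = 4*n
G(-3)*(-69074) = (4*(-3))*(-69074) = -12*(-69074) = 828888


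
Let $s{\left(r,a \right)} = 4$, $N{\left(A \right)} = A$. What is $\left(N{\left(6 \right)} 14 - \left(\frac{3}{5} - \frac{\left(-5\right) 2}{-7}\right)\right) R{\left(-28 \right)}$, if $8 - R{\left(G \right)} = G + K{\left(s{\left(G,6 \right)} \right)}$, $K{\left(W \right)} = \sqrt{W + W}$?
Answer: $\frac{106884}{35} - \frac{5938 \sqrt{2}}{35} \approx 2813.9$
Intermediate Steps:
$K{\left(W \right)} = \sqrt{2} \sqrt{W}$ ($K{\left(W \right)} = \sqrt{2 W} = \sqrt{2} \sqrt{W}$)
$R{\left(G \right)} = 8 - G - 2 \sqrt{2}$ ($R{\left(G \right)} = 8 - \left(G + \sqrt{2} \sqrt{4}\right) = 8 - \left(G + \sqrt{2} \cdot 2\right) = 8 - \left(G + 2 \sqrt{2}\right) = 8 - G - 2 \sqrt{2}$)
$\left(N{\left(6 \right)} 14 - \left(\frac{3}{5} - \frac{\left(-5\right) 2}{-7}\right)\right) R{\left(-28 \right)} = \left(6 \cdot 14 - \left(\frac{3}{5} - \frac{\left(-5\right) 2}{-7}\right)\right) \left(8 - -28 - 2 \sqrt{2}\right) = \left(84 - - \frac{29}{35}\right) \left(8 + 28 - 2 \sqrt{2}\right) = \left(84 + \left(\frac{10}{7} - \frac{3}{5}\right)\right) \left(36 - 2 \sqrt{2}\right) = \left(84 + \frac{29}{35}\right) \left(36 - 2 \sqrt{2}\right) = \frac{2969 \left(36 - 2 \sqrt{2}\right)}{35} = \frac{106884}{35} - \frac{5938 \sqrt{2}}{35}$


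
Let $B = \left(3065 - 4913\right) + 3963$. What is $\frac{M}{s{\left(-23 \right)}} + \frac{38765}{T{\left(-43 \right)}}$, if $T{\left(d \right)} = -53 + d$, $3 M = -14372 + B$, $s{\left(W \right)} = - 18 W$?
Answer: $- \frac{8220467}{19872} \approx -413.67$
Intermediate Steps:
$B = 2115$ ($B = -1848 + 3963 = 2115$)
$M = - \frac{12257}{3}$ ($M = \frac{-14372 + 2115}{3} = \frac{1}{3} \left(-12257\right) = - \frac{12257}{3} \approx -4085.7$)
$\frac{M}{s{\left(-23 \right)}} + \frac{38765}{T{\left(-43 \right)}} = - \frac{12257}{3 \left(\left(-18\right) \left(-23\right)\right)} + \frac{38765}{-53 - 43} = - \frac{12257}{3 \cdot 414} + \frac{38765}{-96} = \left(- \frac{12257}{3}\right) \frac{1}{414} + 38765 \left(- \frac{1}{96}\right) = - \frac{12257}{1242} - \frac{38765}{96} = - \frac{8220467}{19872}$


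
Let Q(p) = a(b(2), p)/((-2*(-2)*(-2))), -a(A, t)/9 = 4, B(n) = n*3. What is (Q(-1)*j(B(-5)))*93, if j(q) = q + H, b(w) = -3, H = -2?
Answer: -14229/2 ≈ -7114.5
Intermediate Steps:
B(n) = 3*n
a(A, t) = -36 (a(A, t) = -9*4 = -36)
j(q) = -2 + q (j(q) = q - 2 = -2 + q)
Q(p) = 9/2 (Q(p) = -36/(-2*(-2)*(-2)) = -36/(4*(-2)) = -36/(-8) = -36*(-⅛) = 9/2)
(Q(-1)*j(B(-5)))*93 = (9*(-2 + 3*(-5))/2)*93 = (9*(-2 - 15)/2)*93 = ((9/2)*(-17))*93 = -153/2*93 = -14229/2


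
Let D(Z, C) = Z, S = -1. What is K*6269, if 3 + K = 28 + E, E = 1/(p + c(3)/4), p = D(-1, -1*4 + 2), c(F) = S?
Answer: 758549/5 ≈ 1.5171e+5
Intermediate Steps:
c(F) = -1
p = -1
E = -4/5 (E = 1/(-1 - 1/4) = 1/(-5/4) = -4/5 ≈ -0.80000)
K = 121/5 (K = -3 + (28 - 4/5) = -3 + 136/5 = 121/5 ≈ 24.200)
K*6269 = (121/5)*6269 = 758549/5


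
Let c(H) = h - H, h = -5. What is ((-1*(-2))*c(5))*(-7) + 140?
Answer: 280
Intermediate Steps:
c(H) = -5 - H
((-1*(-2))*c(5))*(-7) + 140 = ((-1*(-2))*(-5 - 1*5))*(-7) + 140 = (2*(-5 - 5))*(-7) + 140 = (2*(-10))*(-7) + 140 = -20*(-7) + 140 = 140 + 140 = 280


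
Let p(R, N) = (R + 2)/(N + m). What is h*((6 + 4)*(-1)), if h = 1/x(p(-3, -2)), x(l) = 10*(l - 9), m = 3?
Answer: ⅒ ≈ 0.10000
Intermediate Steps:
p(R, N) = (2 + R)/(3 + N) (p(R, N) = (R + 2)/(N + 3) = (2 + R)/(3 + N))
x(l) = -90 + 10*l (x(l) = 10*(-9 + l) = -90 + 10*l)
h = -1/100 (h = 1/(-90 + 10*((2 - 3)/(3 - 2))) = 1/(-90 + 10*(-1/1)) = 1/(-90 + 10*(1*(-1))) = 1/(-90 + 10*(-1)) = 1/(-90 - 10) = 1/(-100) = -1/100 ≈ -0.010000)
h*((6 + 4)*(-1)) = -(6 + 4)*(-1)/100 = -(-1)/10 = -1/100*(-10) = ⅒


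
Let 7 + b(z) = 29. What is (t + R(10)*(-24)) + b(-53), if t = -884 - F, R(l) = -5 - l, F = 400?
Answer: -902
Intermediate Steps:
b(z) = 22 (b(z) = -7 + 29 = 22)
t = -1284 (t = -884 - 1*400 = -884 - 400 = -1284)
(t + R(10)*(-24)) + b(-53) = (-1284 + (-5 - 1*10)*(-24)) + 22 = (-1284 + (-5 - 10)*(-24)) + 22 = (-1284 - 15*(-24)) + 22 = (-1284 + 360) + 22 = -924 + 22 = -902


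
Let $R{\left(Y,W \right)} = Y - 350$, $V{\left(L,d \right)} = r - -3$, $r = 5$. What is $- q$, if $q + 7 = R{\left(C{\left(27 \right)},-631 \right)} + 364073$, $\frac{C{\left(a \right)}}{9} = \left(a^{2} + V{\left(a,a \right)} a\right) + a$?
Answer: $-372464$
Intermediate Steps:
$V{\left(L,d \right)} = 8$ ($V{\left(L,d \right)} = 5 - -3 = 5 + 3 = 8$)
$C{\left(a \right)} = 9 a^{2} + 81 a$ ($C{\left(a \right)} = 9 \left(\left(a^{2} + 8 a\right) + a\right) = 9 \left(a^{2} + 9 a\right) = 9 a^{2} + 81 a$)
$R{\left(Y,W \right)} = -350 + Y$ ($R{\left(Y,W \right)} = Y - 350 = -350 + Y$)
$q = 372464$ ($q = -7 + \left(\left(-350 + 9 \cdot 27 \left(9 + 27\right)\right) + 364073\right) = -7 + \left(\left(-350 + 9 \cdot 27 \cdot 36\right) + 364073\right) = -7 + \left(\left(-350 + 8748\right) + 364073\right) = -7 + \left(8398 + 364073\right) = -7 + 372471 = 372464$)
$- q = \left(-1\right) 372464 = -372464$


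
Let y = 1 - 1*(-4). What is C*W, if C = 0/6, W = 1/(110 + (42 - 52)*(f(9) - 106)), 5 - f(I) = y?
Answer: 0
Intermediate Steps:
y = 5 (y = 1 + 4 = 5)
f(I) = 0 (f(I) = 5 - 1*5 = 5 - 5 = 0)
W = 1/1170 (W = 1/(110 + (42 - 52)*(0 - 106)) = 1/(110 - 10*(-106)) = 1/(110 + 1060) = 1/1170 ≈ 0.00085470)
C = 0 (C = 0*(⅙) = 0)
C*W = 0*(1/1170) = 0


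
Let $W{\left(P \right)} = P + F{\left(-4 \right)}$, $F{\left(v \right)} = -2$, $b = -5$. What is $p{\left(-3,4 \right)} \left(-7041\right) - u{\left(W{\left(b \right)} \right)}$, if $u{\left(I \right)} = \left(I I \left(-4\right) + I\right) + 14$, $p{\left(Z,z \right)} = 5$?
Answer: $-35016$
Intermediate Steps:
$W{\left(P \right)} = -2 + P$ ($W{\left(P \right)} = P - 2 = -2 + P$)
$u{\left(I \right)} = 14 + I - 4 I^{2}$ ($u{\left(I \right)} = \left(I \left(- 4 I\right) + I\right) + 14 = \left(- 4 I^{2} + I\right) + 14 = \left(I - 4 I^{2}\right) + 14 = 14 + I - 4 I^{2}$)
$p{\left(-3,4 \right)} \left(-7041\right) - u{\left(W{\left(b \right)} \right)} = 5 \left(-7041\right) - \left(14 - 7 - 4 \left(-2 - 5\right)^{2}\right) = -35205 - \left(14 - 7 - 4 \left(-7\right)^{2}\right) = -35205 - \left(14 - 7 - 196\right) = -35205 - -189 = -35205 + 189 = -35016$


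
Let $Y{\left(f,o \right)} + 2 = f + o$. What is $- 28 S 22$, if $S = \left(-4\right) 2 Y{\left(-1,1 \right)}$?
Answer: $-9856$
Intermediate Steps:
$Y{\left(f,o \right)} = -2 + f + o$ ($Y{\left(f,o \right)} = -2 + \left(f + o\right) = -2 + f + o$)
$S = 16$ ($S = \left(-4\right) 2 \left(-2 - 1 + 1\right) = \left(-8\right) \left(-2\right) = 16$)
$- 28 S 22 = \left(-28\right) 16 \cdot 22 = \left(-448\right) 22 = -9856$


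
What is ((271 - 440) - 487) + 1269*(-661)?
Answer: -839465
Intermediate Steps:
((271 - 440) - 487) + 1269*(-661) = (-169 - 487) - 838809 = -656 - 838809 = -839465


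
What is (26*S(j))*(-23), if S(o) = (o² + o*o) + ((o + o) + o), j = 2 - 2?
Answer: 0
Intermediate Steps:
j = 0
S(o) = 2*o² + 3*o (S(o) = (o² + o²) + (2*o + o) = 2*o² + 3*o)
(26*S(j))*(-23) = (26*(0*(3 + 2*0)))*(-23) = (26*(0*(3 + 0)))*(-23) = (26*(0*3))*(-23) = (26*0)*(-23) = 0*(-23) = 0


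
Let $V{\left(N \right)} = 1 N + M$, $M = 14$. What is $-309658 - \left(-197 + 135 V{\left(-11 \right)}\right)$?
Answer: $-309866$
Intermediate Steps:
$V{\left(N \right)} = 14 + N$ ($V{\left(N \right)} = 1 N + 14 = N + 14 = 14 + N$)
$-309658 - \left(-197 + 135 V{\left(-11 \right)}\right) = -309658 + \left(197 - 135 \left(14 - 11\right)\right) = -309658 + \left(197 - 405\right) = -309658 - 208 = -309866$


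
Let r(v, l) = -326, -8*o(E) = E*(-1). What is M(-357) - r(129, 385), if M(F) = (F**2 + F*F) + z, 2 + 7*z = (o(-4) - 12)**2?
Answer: 7146889/28 ≈ 2.5525e+5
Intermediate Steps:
o(E) = E/8 (o(E) = -E*(-1)/8 = -(-1)*E/8 = E/8)
z = 617/28 (z = -2/7 + ((1/8)*(-4) - 12)**2/7 = -2/7 + (-1/2 - 12)**2/7 = -2/7 + (-25/2)**2/7 = -2/7 + (1/7)*(625/4) = -2/7 + 625/28 = 617/28 ≈ 22.036)
M(F) = 617/28 + 2*F**2 (M(F) = (F**2 + F*F) + 617/28 = (F**2 + F**2) + 617/28 = 2*F**2 + 617/28 = 617/28 + 2*F**2)
M(-357) - r(129, 385) = (617/28 + 2*(-357)**2) - 1*(-326) = (617/28 + 2*127449) + 326 = (617/28 + 254898) + 326 = 7137761/28 + 326 = 7146889/28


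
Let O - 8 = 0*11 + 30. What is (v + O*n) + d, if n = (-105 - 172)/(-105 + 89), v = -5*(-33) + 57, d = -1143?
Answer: -2105/8 ≈ -263.13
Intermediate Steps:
v = 222 (v = 165 + 57 = 222)
O = 38 (O = 8 + (0*11 + 30) = 8 + (0 + 30) = 8 + 30 = 38)
n = 277/16 (n = -277/(-16) = -277*(-1/16) = 277/16 ≈ 17.313)
(v + O*n) + d = (222 + 38*(277/16)) - 1143 = (222 + 5263/8) - 1143 = 7039/8 - 1143 = -2105/8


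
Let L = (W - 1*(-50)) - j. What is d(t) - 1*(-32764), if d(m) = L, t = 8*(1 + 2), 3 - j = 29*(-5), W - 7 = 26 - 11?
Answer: 32688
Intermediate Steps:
W = 22 (W = 7 + (26 - 11) = 7 + 15 = 22)
j = 148 (j = 3 - 29*(-5) = 3 - 1*(-145) = 3 + 145 = 148)
t = 24 (t = 8*3 = 24)
L = -76 (L = (22 - 1*(-50)) - 1*148 = (22 + 50) - 148 = 72 - 148 = -76)
d(m) = -76
d(t) - 1*(-32764) = -76 - 1*(-32764) = -76 + 32764 = 32688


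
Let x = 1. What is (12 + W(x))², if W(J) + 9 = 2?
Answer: 25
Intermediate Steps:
W(J) = -7 (W(J) = -9 + 2 = -7)
(12 + W(x))² = (12 - 7)² = 5² = 25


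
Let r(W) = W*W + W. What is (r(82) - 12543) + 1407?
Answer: -4330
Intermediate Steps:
r(W) = W + W**2 (r(W) = W**2 + W = W + W**2)
(r(82) - 12543) + 1407 = (82*(1 + 82) - 12543) + 1407 = (82*83 - 12543) + 1407 = (6806 - 12543) + 1407 = -5737 + 1407 = -4330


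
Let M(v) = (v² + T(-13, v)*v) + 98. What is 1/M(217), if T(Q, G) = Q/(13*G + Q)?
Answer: 216/10192175 ≈ 2.1193e-5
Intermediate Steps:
T(Q, G) = Q/(Q + 13*G)
M(v) = 98 + v² - 13*v/(-13 + 13*v) (M(v) = (v² + (-13/(-13 + 13*v))*v) + 98 = (v² - 13*v/(-13 + 13*v)) + 98 = 98 + v² - 13*v/(-13 + 13*v))
1/M(217) = 1/((-1*217 + (-1 + 217)*(98 + 217²))/(-1 + 217)) = 1/((-217 + 216*(98 + 47089))/216) = 1/((-217 + 216*47187)/216) = 1/((-217 + 10192392)/216) = 1/((1/216)*10192175) = 1/(10192175/216) = 216/10192175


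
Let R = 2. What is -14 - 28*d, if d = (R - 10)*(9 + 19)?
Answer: 6258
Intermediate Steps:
d = -224 (d = (2 - 10)*(9 + 19) = -8*28 = -224)
-14 - 28*d = -14 - 28*(-224) = -14 + 6272 = 6258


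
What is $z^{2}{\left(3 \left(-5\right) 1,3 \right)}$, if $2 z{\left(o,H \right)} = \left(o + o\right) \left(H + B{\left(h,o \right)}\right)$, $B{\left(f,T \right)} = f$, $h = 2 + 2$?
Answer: $11025$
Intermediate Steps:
$h = 4$
$z{\left(o,H \right)} = o \left(4 + H\right)$ ($z{\left(o,H \right)} = \frac{\left(o + o\right) \left(H + 4\right)}{2} = \frac{2 o \left(4 + H\right)}{2} = o \left(4 + H\right)$)
$z^{2}{\left(3 \left(-5\right) 1,3 \right)} = \left(3 \left(-5\right) 1 \left(4 + 3\right)\right)^{2} = \left(\left(-15\right) 1 \cdot 7\right)^{2} = \left(\left(-15\right) 7\right)^{2} = \left(-105\right)^{2} = 11025$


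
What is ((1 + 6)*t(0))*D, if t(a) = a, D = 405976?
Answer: 0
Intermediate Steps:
((1 + 6)*t(0))*D = ((1 + 6)*0)*405976 = (7*0)*405976 = 0*405976 = 0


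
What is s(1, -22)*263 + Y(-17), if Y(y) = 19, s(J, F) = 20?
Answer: 5279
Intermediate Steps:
s(1, -22)*263 + Y(-17) = 20*263 + 19 = 5260 + 19 = 5279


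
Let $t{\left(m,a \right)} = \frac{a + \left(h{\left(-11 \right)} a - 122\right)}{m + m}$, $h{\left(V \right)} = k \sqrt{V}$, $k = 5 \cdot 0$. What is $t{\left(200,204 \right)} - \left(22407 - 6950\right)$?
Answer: $- \frac{3091359}{200} \approx -15457.0$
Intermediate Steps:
$k = 0$
$h{\left(V \right)} = 0$ ($h{\left(V \right)} = 0 \sqrt{V} = 0$)
$t{\left(m,a \right)} = \frac{-122 + a}{2 m}$ ($t{\left(m,a \right)} = \frac{a - \left(122 + 0 a\right)}{m + m} = \frac{a + \left(0 - 122\right)}{2 m} = \left(a - 122\right) \frac{1}{2 m} = \left(-122 + a\right) \frac{1}{2 m} = \frac{-122 + a}{2 m}$)
$t{\left(200,204 \right)} - \left(22407 - 6950\right) = \frac{-122 + 204}{2 \cdot 200} - \left(22407 - 6950\right) = \frac{1}{2} \cdot \frac{1}{200} \cdot 82 - \left(22407 - 6950\right) = \frac{41}{200} - 15457 = - \frac{3091359}{200}$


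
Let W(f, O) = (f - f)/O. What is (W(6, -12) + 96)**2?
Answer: 9216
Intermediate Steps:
W(f, O) = 0 (W(f, O) = 0/O = 0)
(W(6, -12) + 96)**2 = (0 + 96)**2 = 96**2 = 9216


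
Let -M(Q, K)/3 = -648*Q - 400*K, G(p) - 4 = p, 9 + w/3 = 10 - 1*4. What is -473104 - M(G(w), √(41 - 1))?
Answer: -463384 - 2400*√10 ≈ -4.7097e+5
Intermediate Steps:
w = -9 (w = -27 + 3*(10 - 1*4) = -27 + 3*(10 - 4) = -27 + 3*6 = -27 + 18 = -9)
G(p) = 4 + p
M(Q, K) = 1200*K + 1944*Q (M(Q, K) = -3*(-648*Q - 400*K) = 1200*K + 1944*Q)
-473104 - M(G(w), √(41 - 1)) = -473104 - (1200*√(41 - 1) + 1944*(4 - 9)) = -473104 - (1200*√40 + 1944*(-5)) = -473104 - (1200*(2*√10) - 9720) = -473104 - (2400*√10 - 9720) = -473104 - (-9720 + 2400*√10) = -473104 + (9720 - 2400*√10) = -463384 - 2400*√10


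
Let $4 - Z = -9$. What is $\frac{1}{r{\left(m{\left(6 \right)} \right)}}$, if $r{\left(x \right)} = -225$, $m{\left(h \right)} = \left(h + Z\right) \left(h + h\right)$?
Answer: $- \frac{1}{225} \approx -0.0044444$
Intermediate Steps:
$Z = 13$ ($Z = 4 - -9 = 4 + 9 = 13$)
$m{\left(h \right)} = 2 h \left(13 + h\right)$ ($m{\left(h \right)} = \left(h + 13\right) \left(h + h\right) = \left(13 + h\right) 2 h = 2 h \left(13 + h\right)$)
$\frac{1}{r{\left(m{\left(6 \right)} \right)}} = \frac{1}{-225} = - \frac{1}{225}$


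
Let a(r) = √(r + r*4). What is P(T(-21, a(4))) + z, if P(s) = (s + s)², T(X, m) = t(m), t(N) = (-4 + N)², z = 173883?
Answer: 184187 - 4608*√5 ≈ 1.7388e+5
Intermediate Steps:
a(r) = √5*√r (a(r) = √(r + 4*r) = √(5*r) = √5*√r)
T(X, m) = (-4 + m)²
P(s) = 4*s² (P(s) = (2*s)² = 4*s²)
P(T(-21, a(4))) + z = 4*((-4 + √5*√4)²)² + 173883 = 4*((-4 + √5*2)²)² + 173883 = 4*((-4 + 2*√5)²)² + 173883 = 4*(-4 + 2*√5)⁴ + 173883 = 173883 + 4*(-4 + 2*√5)⁴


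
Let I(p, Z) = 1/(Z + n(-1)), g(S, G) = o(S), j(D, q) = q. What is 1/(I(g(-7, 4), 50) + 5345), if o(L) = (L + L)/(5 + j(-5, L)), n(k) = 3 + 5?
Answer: 58/310011 ≈ 0.00018709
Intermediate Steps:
n(k) = 8
o(L) = 2*L/(5 + L) (o(L) = (L + L)/(5 + L) = (2*L)/(5 + L) = 2*L/(5 + L))
g(S, G) = 2*S/(5 + S)
I(p, Z) = 1/(8 + Z) (I(p, Z) = 1/(Z + 8) = 1/(8 + Z))
1/(I(g(-7, 4), 50) + 5345) = 1/(1/(8 + 50) + 5345) = 1/(1/58 + 5345) = 1/(310011/58) = 58/310011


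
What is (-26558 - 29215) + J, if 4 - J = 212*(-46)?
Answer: -46017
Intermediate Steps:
J = 9756 (J = 4 - 212*(-46) = 4 - 1*(-9752) = 4 + 9752 = 9756)
(-26558 - 29215) + J = (-26558 - 29215) + 9756 = -55773 + 9756 = -46017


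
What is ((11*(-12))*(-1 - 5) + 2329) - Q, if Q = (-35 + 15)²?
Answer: 2721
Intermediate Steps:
Q = 400 (Q = (-20)² = 400)
((11*(-12))*(-1 - 5) + 2329) - Q = ((11*(-12))*(-1 - 5) + 2329) - 1*400 = (-132*(-6) + 2329) - 400 = (792 + 2329) - 400 = 3121 - 400 = 2721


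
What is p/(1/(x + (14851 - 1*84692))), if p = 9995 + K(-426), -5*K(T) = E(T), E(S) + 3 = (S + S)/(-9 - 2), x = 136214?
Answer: 36432537938/55 ≈ 6.6241e+8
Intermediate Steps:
E(S) = -3 - 2*S/11 (E(S) = -3 + (S + S)/(-9 - 2) = -3 + (2*S)/(-11) = -3 + (2*S)*(-1/11) = -3 - 2*S/11)
K(T) = ⅗ + 2*T/55 (K(T) = -(-3 - 2*T/11)/5 = ⅗ + 2*T/55)
p = 548906/55 (p = 9995 + (⅗ + (2/55)*(-426)) = 9995 + (⅗ - 852/55) = 9995 - 819/55 = 548906/55 ≈ 9980.1)
p/(1/(x + (14851 - 1*84692))) = 548906/(55*(1/(136214 + (14851 - 1*84692)))) = 548906/(55*(1/(136214 + (14851 - 84692)))) = 548906/(55*(1/(136214 - 69841))) = 548906/(55*(1/66373)) = (548906/55)*66373 = 36432537938/55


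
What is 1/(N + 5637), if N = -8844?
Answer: -1/3207 ≈ -0.00031182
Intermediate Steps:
1/(N + 5637) = 1/(-8844 + 5637) = 1/(-3207) = -1/3207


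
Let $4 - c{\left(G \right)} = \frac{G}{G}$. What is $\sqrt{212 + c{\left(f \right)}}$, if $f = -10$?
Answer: $\sqrt{215} \approx 14.663$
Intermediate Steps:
$c{\left(G \right)} = 3$ ($c{\left(G \right)} = 4 - \frac{G}{G} = 4 - 1 = 3$)
$\sqrt{212 + c{\left(f \right)}} = \sqrt{212 + 3} = \sqrt{215}$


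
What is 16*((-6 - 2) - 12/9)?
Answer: -448/3 ≈ -149.33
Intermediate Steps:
16*((-6 - 2) - 12/9) = 16*(-8 - 12*⅑) = 16*(-8 - 4/3) = 16*(-28/3) = -448/3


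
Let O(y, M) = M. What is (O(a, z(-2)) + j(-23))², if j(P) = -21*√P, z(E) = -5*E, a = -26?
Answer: (10 - 21*I*√23)² ≈ -10043.0 - 2014.3*I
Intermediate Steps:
(O(a, z(-2)) + j(-23))² = (-5*(-2) - 21*I*√23)² = (10 - 21*I*√23)²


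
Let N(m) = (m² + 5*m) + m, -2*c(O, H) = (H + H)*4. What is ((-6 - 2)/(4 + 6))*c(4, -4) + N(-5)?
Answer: -89/5 ≈ -17.800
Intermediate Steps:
c(O, H) = -4*H (c(O, H) = -(H + H)*4/2 = -2*H*4/2 = -4*H)
N(m) = m² + 6*m
((-6 - 2)/(4 + 6))*c(4, -4) + N(-5) = ((-6 - 2)/(4 + 6))*(-4*(-4)) - 5*(6 - 5) = -8/10*16 - 5*1 = -8*⅒*16 - 5 = -⅘*16 - 5 = -64/5 - 5 = -89/5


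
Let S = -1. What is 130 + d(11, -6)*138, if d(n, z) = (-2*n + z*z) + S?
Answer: 1924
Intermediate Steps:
d(n, z) = -1 + z**2 - 2*n (d(n, z) = (-2*n + z*z) - 1 = (-2*n + z**2) - 1 = (z**2 - 2*n) - 1 = -1 + z**2 - 2*n)
130 + d(11, -6)*138 = 130 + (-1 + (-6)**2 - 2*11)*138 = 130 + (-1 + 36 - 22)*138 = 130 + 13*138 = 130 + 1794 = 1924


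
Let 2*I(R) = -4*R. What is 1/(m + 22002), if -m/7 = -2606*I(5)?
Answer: -1/160418 ≈ -6.2337e-6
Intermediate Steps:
I(R) = -2*R (I(R) = (-4*R)/2 = -2*R)
m = -182420 (m = -(-18242)*(-2*5) = -(-18242)*(-10) = -7*26060 = -182420)
1/(m + 22002) = 1/(-182420 + 22002) = 1/(-160418) = -1/160418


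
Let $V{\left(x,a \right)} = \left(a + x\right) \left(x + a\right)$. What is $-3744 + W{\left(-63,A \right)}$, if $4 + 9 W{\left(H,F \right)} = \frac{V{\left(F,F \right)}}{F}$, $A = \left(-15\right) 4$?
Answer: $- \frac{33940}{9} \approx -3771.1$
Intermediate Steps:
$A = -60$
$V{\left(x,a \right)} = \left(a + x\right)^{2}$ ($V{\left(x,a \right)} = \left(a + x\right) \left(a + x\right) = \left(a + x\right)^{2}$)
$W{\left(H,F \right)} = - \frac{4}{9} + \frac{4 F}{9}$ ($W{\left(H,F \right)} = - \frac{4}{9} + \frac{\left(F + F\right)^{2} \frac{1}{F}}{9} = - \frac{4}{9} + \frac{\left(2 F\right)^{2} \frac{1}{F}}{9} = - \frac{4}{9} + \frac{4 F^{2} \frac{1}{F}}{9} = - \frac{4}{9} + \frac{4 F}{9}$)
$-3744 + W{\left(-63,A \right)} = -3744 + \left(- \frac{4}{9} + \frac{4}{9} \left(-60\right)\right) = -3744 - \frac{244}{9} = - \frac{33940}{9}$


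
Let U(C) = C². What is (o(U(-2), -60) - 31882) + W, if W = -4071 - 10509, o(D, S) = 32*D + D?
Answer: -46330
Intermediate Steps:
o(D, S) = 33*D
W = -14580
(o(U(-2), -60) - 31882) + W = (33*(-2)² - 31882) - 14580 = (33*4 - 31882) - 14580 = (132 - 31882) - 14580 = -31750 - 14580 = -46330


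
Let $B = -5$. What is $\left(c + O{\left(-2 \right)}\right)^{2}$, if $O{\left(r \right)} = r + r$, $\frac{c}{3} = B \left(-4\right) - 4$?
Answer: $1936$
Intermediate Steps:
$c = 48$ ($c = 3 \left(\left(-5\right) \left(-4\right) - 4\right) = 3 \left(20 - 4\right) = 3 \cdot 16 = 48$)
$O{\left(r \right)} = 2 r$
$\left(c + O{\left(-2 \right)}\right)^{2} = \left(48 + 2 \left(-2\right)\right)^{2} = \left(48 - 4\right)^{2} = 44^{2} = 1936$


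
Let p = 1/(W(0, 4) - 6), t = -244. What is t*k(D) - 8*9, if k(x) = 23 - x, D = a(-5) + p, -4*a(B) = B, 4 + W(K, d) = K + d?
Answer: -16259/3 ≈ -5419.7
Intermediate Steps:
W(K, d) = -4 + K + d (W(K, d) = -4 + (K + d) = -4 + K + d)
a(B) = -B/4
p = -1/6 (p = 1/((-4 + 0 + 4) - 6) = 1/(0 - 6) = 1/(-6) = -1/6 ≈ -0.16667)
D = 13/12 (D = -1/4*(-5) - 1/6 = 5/4 - 1/6 = 13/12 ≈ 1.0833)
t*k(D) - 8*9 = -244*(23 - 1*13/12) - 8*9 = -244*(23 - 13/12) - 72 = -244*263/12 - 72 = -16043/3 - 72 = -16259/3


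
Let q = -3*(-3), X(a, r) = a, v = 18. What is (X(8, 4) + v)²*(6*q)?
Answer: 36504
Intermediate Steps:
q = 9
(X(8, 4) + v)²*(6*q) = (8 + 18)²*(6*9) = 26²*54 = 676*54 = 36504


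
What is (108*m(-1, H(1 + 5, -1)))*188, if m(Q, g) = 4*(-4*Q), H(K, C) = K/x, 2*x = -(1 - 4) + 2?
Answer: 324864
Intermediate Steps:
x = 5/2 (x = (-(1 - 4) + 2)/2 = (-1*(-3) + 2)/2 = (3 + 2)/2 = (½)*5 = 5/2 ≈ 2.5000)
H(K, C) = 2*K/5 (H(K, C) = K/(5/2) = K*(⅖) = 2*K/5)
m(Q, g) = -16*Q
(108*m(-1, H(1 + 5, -1)))*188 = (108*(-16*(-1)))*188 = (108*16)*188 = 1728*188 = 324864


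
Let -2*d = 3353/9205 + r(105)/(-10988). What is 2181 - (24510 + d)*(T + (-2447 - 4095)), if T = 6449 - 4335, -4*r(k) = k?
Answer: 76497447651999/704840 ≈ 1.0853e+8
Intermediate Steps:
r(k) = -k/4
T = 2114
d = -21191083/115593760 (d = -(3353/9205 - ¼*105/(-10988))/2 = -(3353*(1/9205) - 105/4*(-1/10988))/2 = -(479/1315 + 105/43952)/2 = -½*21191083/57796880 = -21191083/115593760 ≈ -0.18332)
2181 - (24510 + d)*(T + (-2447 - 4095)) = 2181 - (24510 - 21191083/115593760)*(2114 + (-2447 - 4095)) = 2181 - 2833181866517*(2114 - 6542)/115593760 = 2181 - 2833181866517*(-4428)/115593760 = 2181 - 1*(-76495910395959/704840) = 2181 + 76495910395959/704840 = 76497447651999/704840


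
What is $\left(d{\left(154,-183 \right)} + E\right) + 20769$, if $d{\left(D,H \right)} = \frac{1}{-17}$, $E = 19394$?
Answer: $\frac{682770}{17} \approx 40163.0$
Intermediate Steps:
$d{\left(D,H \right)} = - \frac{1}{17}$
$\left(d{\left(154,-183 \right)} + E\right) + 20769 = \left(- \frac{1}{17} + 19394\right) + 20769 = \frac{329697}{17} + 20769 = \frac{682770}{17}$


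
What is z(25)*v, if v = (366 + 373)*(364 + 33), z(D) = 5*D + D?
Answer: 44007450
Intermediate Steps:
z(D) = 6*D
v = 293383 (v = 739*397 = 293383)
z(25)*v = (6*25)*293383 = 150*293383 = 44007450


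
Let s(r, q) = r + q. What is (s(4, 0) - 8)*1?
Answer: -4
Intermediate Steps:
s(r, q) = q + r
(s(4, 0) - 8)*1 = ((0 + 4) - 8)*1 = (4 - 8)*1 = -4*1 = -4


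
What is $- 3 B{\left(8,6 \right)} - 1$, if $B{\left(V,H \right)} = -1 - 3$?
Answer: $11$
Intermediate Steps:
$B{\left(V,H \right)} = -4$
$- 3 B{\left(8,6 \right)} - 1 = \left(-3\right) \left(-4\right) - 1 = 12 - 1 = 11$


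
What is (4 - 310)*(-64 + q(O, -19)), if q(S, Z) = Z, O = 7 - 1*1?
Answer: 25398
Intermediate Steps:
O = 6 (O = 7 - 1 = 6)
(4 - 310)*(-64 + q(O, -19)) = (4 - 310)*(-64 - 19) = -306*(-83) = 25398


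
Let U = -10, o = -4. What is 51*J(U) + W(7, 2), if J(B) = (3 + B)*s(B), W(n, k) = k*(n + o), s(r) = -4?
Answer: 1434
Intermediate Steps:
W(n, k) = k*(-4 + n) (W(n, k) = k*(n - 4) = k*(-4 + n))
J(B) = -12 - 4*B (J(B) = (3 + B)*(-4) = -12 - 4*B)
51*J(U) + W(7, 2) = 51*(-12 - 4*(-10)) + 2*(-4 + 7) = 51*(-12 + 40) + 2*3 = 51*28 + 6 = 1428 + 6 = 1434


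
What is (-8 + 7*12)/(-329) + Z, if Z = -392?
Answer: -129044/329 ≈ -392.23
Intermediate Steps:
(-8 + 7*12)/(-329) + Z = (-8 + 7*12)/(-329) - 392 = (-8 + 84)*(-1/329) - 392 = 76*(-1/329) - 392 = -76/329 - 392 = -129044/329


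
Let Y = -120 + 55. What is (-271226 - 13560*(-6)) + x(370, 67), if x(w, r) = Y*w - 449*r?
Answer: -243999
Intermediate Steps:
Y = -65
x(w, r) = -449*r - 65*w (x(w, r) = -65*w - 449*r = -449*r - 65*w)
(-271226 - 13560*(-6)) + x(370, 67) = (-271226 - 13560*(-6)) + (-449*67 - 65*370) = (-271226 + 81360) + (-30083 - 24050) = -189866 - 54133 = -243999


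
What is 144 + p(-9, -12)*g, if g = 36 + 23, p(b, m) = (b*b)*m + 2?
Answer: -57086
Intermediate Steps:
p(b, m) = 2 + m*b² (p(b, m) = b²*m + 2 = m*b² + 2 = 2 + m*b²)
g = 59
144 + p(-9, -12)*g = 144 + (2 - 12*(-9)²)*59 = 144 + (2 - 12*81)*59 = 144 + (2 - 972)*59 = 144 - 970*59 = 144 - 57230 = -57086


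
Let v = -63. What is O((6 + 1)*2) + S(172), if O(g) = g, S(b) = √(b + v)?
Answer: 14 + √109 ≈ 24.440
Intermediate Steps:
S(b) = √(-63 + b) (S(b) = √(b - 63) = √(-63 + b))
O((6 + 1)*2) + S(172) = (6 + 1)*2 + √(-63 + 172) = 7*2 + √109 = 14 + √109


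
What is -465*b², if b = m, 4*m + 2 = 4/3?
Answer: -155/12 ≈ -12.917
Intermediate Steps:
m = -⅙ (m = -½ + (4/3)/4 = -½ + (4*(⅓))/4 = -½ + (¼)*(4/3) = -½ + ⅓ = -⅙ ≈ -0.16667)
b = -⅙ ≈ -0.16667
-465*b² = -465*(-⅙)² = -465*1/36 = -155/12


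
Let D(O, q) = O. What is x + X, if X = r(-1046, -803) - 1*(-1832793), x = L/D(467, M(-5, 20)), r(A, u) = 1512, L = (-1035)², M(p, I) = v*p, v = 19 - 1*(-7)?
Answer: 857691660/467 ≈ 1.8366e+6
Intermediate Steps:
v = 26 (v = 19 + 7 = 26)
M(p, I) = 26*p
L = 1071225
x = 1071225/467 ≈ 2293.8
X = 1834305 (X = 1512 - 1*(-1832793) = 1512 + 1832793 = 1834305)
x + X = 1071225/467 + 1834305 = 857691660/467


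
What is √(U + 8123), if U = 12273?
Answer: 2*√5099 ≈ 142.81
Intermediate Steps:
√(U + 8123) = √(12273 + 8123) = √20396 = 2*√5099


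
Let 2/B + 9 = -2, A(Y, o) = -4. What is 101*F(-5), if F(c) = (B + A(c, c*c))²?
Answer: 213716/121 ≈ 1766.2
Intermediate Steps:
B = -2/11 (B = 2/(-9 - 2) = 2/(-11) = 2*(-1/11) = -2/11 ≈ -0.18182)
F(c) = 2116/121 (F(c) = (-2/11 - 4)² = (-46/11)² = 2116/121)
101*F(-5) = 101*(2116/121) = 213716/121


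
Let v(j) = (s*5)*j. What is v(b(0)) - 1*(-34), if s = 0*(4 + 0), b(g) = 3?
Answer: 34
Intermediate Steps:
s = 0 (s = 0*4 = 0)
v(j) = 0 (v(j) = (0*5)*j = 0*j = 0)
v(b(0)) - 1*(-34) = 0 - 1*(-34) = 0 + 34 = 34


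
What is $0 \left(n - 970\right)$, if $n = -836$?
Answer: $0$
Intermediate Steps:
$0 \left(n - 970\right) = 0 \left(-836 - 970\right) = 0 \left(-1806\right) = 0$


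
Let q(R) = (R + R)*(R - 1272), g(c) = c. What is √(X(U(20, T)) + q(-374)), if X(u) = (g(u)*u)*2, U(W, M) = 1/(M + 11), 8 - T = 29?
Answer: √123120802/10 ≈ 1109.6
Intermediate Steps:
T = -21 (T = 8 - 1*29 = 8 - 29 = -21)
U(W, M) = 1/(11 + M)
X(u) = 2*u² (X(u) = (u*u)*2 = u²*2 = 2*u²)
q(R) = 2*R*(-1272 + R) (q(R) = (2*R)*(-1272 + R) = 2*R*(-1272 + R))
√(X(U(20, T)) + q(-374)) = √(2*(1/(11 - 21))² + 2*(-374)*(-1272 - 374)) = √(2*(1/(-10))² + 2*(-374)*(-1646)) = √(2*(-⅒)² + 1231208) = √(2*(1/100) + 1231208) = √(1/50 + 1231208) = √(61560401/50) = √123120802/10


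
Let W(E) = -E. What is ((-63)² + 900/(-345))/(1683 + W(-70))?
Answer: 91227/40319 ≈ 2.2626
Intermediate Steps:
((-63)² + 900/(-345))/(1683 + W(-70)) = ((-63)² + 900/(-345))/(1683 - 1*(-70)) = (3969 + 900*(-1/345))/(1683 + 70) = (3969 - 60/23)/1753 = (91227/23)*(1/1753) = 91227/40319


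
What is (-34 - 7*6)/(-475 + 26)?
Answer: 76/449 ≈ 0.16927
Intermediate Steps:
(-34 - 7*6)/(-475 + 26) = (-34 - 42)/(-449) = -76*(-1/449) = 76/449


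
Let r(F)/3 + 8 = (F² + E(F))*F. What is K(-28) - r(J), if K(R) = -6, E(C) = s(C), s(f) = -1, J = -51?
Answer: 397818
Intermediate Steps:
E(C) = -1
r(F) = -24 + 3*F*(-1 + F²) (r(F) = -24 + 3*((F² - 1)*F) = -24 + 3*((-1 + F²)*F) = -24 + 3*(F*(-1 + F²)) = -24 + 3*F*(-1 + F²))
K(-28) - r(J) = -6 - (-24 - 3*(-51) + 3*(-51)³) = -6 - (-24 + 153 + 3*(-132651)) = -6 - (-24 + 153 - 397953) = -6 - 1*(-397824) = -6 + 397824 = 397818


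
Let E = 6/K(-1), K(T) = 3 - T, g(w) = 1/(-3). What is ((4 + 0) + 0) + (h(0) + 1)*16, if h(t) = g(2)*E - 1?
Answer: -4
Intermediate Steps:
g(w) = -⅓
E = 3/2 (E = 6/(3 - 1*(-1)) = 6/(3 + 1) = 6/4 = 6*(¼) = 3/2 ≈ 1.5000)
h(t) = -3/2 (h(t) = -⅓*3/2 - 1 = -½ - 1 = -3/2)
((4 + 0) + 0) + (h(0) + 1)*16 = ((4 + 0) + 0) + (-3/2 + 1)*16 = (4 + 0) - ½*16 = 4 - 8 = -4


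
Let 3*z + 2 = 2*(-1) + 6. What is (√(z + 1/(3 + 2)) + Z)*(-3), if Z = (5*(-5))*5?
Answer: 375 - √195/5 ≈ 372.21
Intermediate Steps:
z = ⅔ (z = -⅔ + (2*(-1) + 6)/3 = -⅔ + (-2 + 6)/3 = -⅔ + (⅓)*4 = -⅔ + 4/3 = ⅔ ≈ 0.66667)
Z = -125 (Z = -25*5 = -125)
(√(z + 1/(3 + 2)) + Z)*(-3) = (√(⅔ + 1/(3 + 2)) - 125)*(-3) = (√(⅔ + 1/5) - 125)*(-3) = (√(⅔ + ⅕) - 125)*(-3) = (√(13/15) - 125)*(-3) = (√195/15 - 125)*(-3) = (-125 + √195/15)*(-3) = 375 - √195/5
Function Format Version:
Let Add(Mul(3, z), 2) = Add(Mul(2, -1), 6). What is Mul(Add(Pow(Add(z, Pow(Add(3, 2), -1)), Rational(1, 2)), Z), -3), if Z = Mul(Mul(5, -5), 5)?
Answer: Add(375, Mul(Rational(-1, 5), Pow(195, Rational(1, 2)))) ≈ 372.21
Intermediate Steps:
z = Rational(2, 3) (z = Add(Rational(-2, 3), Mul(Rational(1, 3), Add(Mul(2, -1), 6))) = Add(Rational(-2, 3), Mul(Rational(1, 3), Add(-2, 6))) = Add(Rational(-2, 3), Mul(Rational(1, 3), 4)) = Add(Rational(-2, 3), Rational(4, 3)) = Rational(2, 3) ≈ 0.66667)
Z = -125 (Z = Mul(-25, 5) = -125)
Mul(Add(Pow(Add(z, Pow(Add(3, 2), -1)), Rational(1, 2)), Z), -3) = Mul(Add(Pow(Add(Rational(2, 3), Pow(Add(3, 2), -1)), Rational(1, 2)), -125), -3) = Mul(Add(Pow(Add(Rational(2, 3), Pow(5, -1)), Rational(1, 2)), -125), -3) = Mul(Add(Pow(Add(Rational(2, 3), Rational(1, 5)), Rational(1, 2)), -125), -3) = Mul(Add(Pow(Rational(13, 15), Rational(1, 2)), -125), -3) = Mul(Add(Mul(Rational(1, 15), Pow(195, Rational(1, 2))), -125), -3) = Mul(Add(-125, Mul(Rational(1, 15), Pow(195, Rational(1, 2)))), -3) = Add(375, Mul(Rational(-1, 5), Pow(195, Rational(1, 2))))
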